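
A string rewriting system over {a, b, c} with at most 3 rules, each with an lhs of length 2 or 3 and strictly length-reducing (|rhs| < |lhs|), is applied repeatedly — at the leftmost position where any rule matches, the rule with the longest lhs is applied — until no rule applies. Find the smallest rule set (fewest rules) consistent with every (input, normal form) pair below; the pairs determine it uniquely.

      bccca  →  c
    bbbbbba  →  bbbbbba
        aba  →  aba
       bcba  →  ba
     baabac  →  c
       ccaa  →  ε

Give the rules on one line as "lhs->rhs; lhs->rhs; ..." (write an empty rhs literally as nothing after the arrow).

aab->cc; bc->; ca->

  | bccca => cca => c
  | bbbbbba
  | aba
  | bcba => ba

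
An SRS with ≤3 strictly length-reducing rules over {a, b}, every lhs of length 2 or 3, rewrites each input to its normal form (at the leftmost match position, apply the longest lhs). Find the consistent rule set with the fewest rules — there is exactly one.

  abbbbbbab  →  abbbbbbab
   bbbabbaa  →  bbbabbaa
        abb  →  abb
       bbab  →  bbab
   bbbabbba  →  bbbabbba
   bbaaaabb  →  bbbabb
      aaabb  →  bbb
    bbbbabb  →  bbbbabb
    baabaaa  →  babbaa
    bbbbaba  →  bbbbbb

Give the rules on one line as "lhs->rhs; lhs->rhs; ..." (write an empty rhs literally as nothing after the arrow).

aaa->b; aba->bb

  | abbbbbbab
  | bbbabbaa
  | abb
  | bbab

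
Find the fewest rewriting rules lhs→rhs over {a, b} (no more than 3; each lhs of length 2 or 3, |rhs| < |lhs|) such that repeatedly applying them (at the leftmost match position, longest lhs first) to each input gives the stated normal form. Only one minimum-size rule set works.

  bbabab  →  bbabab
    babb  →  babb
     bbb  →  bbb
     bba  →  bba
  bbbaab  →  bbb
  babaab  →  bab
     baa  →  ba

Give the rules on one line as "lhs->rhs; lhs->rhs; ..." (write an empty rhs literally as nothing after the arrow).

  | bbabab
  | babb
  | bbb
  | bba

aa->a; aab->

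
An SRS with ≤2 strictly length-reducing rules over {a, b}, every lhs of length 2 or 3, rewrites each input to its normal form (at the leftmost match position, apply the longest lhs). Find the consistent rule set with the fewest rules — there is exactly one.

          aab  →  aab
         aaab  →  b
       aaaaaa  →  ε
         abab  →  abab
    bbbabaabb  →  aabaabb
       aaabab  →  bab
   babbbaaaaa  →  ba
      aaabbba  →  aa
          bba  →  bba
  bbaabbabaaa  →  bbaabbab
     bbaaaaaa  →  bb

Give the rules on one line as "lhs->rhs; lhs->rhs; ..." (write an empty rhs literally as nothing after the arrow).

aaa->; bbb->a

  | aab
  | aaab => b
  | aaaaaa => aaa => ε
  | abab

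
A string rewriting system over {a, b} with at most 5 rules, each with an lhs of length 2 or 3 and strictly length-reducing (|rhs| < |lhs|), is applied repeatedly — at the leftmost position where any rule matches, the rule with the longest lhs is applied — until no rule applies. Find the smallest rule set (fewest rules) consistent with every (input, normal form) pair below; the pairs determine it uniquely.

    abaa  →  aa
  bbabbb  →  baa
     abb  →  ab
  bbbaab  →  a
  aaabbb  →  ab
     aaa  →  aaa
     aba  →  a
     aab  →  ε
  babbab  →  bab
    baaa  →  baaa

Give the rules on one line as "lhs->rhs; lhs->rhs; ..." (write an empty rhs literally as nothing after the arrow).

  | abaa => aa
  | bbabbb => babbb => baa
  | abb => ab
  | bbbaab => aaab => a

aab->; aba->a; bb->b; bbb->a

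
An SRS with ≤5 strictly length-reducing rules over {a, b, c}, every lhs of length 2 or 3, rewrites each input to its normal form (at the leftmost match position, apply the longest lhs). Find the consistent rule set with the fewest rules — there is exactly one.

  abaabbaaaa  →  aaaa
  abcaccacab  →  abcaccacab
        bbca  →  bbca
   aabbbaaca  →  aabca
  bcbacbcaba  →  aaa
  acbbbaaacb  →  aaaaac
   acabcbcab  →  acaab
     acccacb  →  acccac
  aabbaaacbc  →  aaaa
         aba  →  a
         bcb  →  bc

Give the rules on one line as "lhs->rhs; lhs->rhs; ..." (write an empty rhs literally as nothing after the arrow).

ba->; cb->c; cba->aa; cbc->a

  | abaabbaaaa => aabbaaaa => aabaaa => aaaa
  | abcaccacab
  | bbca
  | aabbbaaca => aabbaca => aabca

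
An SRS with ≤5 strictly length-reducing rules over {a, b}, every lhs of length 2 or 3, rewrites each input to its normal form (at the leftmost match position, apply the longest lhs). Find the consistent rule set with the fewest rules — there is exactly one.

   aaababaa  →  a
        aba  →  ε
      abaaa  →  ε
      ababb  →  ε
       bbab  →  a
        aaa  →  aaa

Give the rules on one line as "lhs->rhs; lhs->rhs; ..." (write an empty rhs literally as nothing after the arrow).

ab->; aba->ab; bb->; bba->aa

  | aaababaa => aaabbaa => aabaa => aaba => aab => a
  | aba => ab => ε
  | abaaa => abaa => aba => ab => ε
  | ababb => abbb => bb => ε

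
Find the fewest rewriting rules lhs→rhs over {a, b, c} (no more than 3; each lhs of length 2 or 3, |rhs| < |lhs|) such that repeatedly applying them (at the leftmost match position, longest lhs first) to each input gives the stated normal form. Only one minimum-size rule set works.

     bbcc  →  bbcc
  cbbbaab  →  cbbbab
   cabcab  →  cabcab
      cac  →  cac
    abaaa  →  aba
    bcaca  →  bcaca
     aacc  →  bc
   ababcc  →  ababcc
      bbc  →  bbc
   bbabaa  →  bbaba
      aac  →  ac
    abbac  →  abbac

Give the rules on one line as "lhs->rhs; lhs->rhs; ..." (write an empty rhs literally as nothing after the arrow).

aa->a; acc->bc

  | bbcc
  | cbbbaab => cbbbab
  | cabcab
  | cac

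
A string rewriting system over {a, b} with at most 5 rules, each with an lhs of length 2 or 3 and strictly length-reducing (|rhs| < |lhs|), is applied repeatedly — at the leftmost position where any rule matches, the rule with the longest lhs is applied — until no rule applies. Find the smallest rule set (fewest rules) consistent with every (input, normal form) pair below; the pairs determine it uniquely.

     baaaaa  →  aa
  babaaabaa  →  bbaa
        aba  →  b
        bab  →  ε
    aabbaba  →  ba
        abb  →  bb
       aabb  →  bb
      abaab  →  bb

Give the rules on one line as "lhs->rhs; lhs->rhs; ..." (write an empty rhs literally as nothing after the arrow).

  | baaaaa => babaa => aa
  | babaaabaa => aaabaa => abbaa => bbaa
  | aba => ab => b
  | bab => ε

aaa->ab; ab->b; aba->ab; bab->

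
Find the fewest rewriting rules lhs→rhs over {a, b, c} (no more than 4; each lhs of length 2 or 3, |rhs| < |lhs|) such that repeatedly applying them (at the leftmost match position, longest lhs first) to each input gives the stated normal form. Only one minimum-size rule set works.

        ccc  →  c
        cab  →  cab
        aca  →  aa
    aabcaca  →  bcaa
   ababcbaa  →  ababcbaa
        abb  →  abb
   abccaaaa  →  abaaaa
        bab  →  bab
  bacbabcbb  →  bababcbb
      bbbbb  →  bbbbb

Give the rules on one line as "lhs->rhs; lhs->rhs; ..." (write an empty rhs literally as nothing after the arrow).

  | ccc => c
  | cab
  | aca => aa
  | aabcaca => bcaca => bcaa

aab->b; ac->a; cc->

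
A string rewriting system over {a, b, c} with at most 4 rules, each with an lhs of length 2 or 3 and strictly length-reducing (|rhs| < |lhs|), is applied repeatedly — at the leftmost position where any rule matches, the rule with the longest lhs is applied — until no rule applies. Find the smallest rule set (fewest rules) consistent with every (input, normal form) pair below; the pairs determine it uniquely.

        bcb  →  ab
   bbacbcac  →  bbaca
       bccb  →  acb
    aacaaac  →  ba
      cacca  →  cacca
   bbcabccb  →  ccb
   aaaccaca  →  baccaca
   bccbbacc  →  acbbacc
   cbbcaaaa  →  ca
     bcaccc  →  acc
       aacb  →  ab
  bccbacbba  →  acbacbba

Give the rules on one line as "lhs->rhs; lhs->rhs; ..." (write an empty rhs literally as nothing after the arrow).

aa->b; bbb->; bc->a

  | bcb => ab
  | bbacbcac => bbacaac => bbacbc => bbaca
  | bccb => acb
  | aacaaac => bcaaac => aaaac => baac => bbc => ba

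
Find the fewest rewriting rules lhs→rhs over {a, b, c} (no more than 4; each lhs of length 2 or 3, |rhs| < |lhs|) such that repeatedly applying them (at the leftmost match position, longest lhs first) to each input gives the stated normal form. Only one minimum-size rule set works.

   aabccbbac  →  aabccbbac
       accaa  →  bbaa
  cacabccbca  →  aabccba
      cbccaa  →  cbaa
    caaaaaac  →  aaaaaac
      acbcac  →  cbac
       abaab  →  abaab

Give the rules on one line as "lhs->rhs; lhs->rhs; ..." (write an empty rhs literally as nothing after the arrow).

  | aabccbbac
  | accaa => bbaa
  | cacabccbca => acabccbca => aabccbca => aabccba
  | cbccaa => cbcaa => cbaa

acb->cb; acc->bb; ca->a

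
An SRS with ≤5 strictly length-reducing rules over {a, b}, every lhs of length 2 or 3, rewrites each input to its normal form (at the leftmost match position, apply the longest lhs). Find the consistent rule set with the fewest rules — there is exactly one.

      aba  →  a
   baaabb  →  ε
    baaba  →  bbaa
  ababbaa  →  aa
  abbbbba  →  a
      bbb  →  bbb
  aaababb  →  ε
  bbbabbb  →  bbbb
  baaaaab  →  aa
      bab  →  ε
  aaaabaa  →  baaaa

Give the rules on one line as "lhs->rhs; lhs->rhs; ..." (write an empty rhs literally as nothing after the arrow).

aab->ba; ab->; abb->ab; bab->

  | aba => a
  | baaabb => babab => ab => ε
  | baaba => bbaa
  | ababbaa => abbaa => abaa => aa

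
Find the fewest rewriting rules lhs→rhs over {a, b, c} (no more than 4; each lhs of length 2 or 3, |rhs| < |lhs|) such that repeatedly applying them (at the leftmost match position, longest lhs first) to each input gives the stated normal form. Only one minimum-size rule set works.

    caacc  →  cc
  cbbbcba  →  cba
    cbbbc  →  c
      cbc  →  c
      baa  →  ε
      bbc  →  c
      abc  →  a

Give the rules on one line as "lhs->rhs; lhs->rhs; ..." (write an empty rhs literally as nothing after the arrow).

  | caacc => cbcc => cc
  | cbbbcba => cbcba => cba
  | cbbbc => cbc => c
  | cbc => c

aa->b; bb->; bc->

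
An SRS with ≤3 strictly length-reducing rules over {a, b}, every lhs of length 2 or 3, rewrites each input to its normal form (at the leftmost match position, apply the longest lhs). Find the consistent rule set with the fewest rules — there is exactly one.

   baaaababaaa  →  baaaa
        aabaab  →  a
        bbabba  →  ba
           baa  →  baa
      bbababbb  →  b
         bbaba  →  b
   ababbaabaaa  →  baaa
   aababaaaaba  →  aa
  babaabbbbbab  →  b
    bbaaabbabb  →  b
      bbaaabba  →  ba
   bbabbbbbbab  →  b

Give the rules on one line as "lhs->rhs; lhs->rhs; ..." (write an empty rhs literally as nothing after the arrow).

  | baaaababaaa => baaabaaa => baaaa
  | aabaab => aab => a
  | bbabba => babba => bba => ba
  | baa

ab->; aba->; bb->b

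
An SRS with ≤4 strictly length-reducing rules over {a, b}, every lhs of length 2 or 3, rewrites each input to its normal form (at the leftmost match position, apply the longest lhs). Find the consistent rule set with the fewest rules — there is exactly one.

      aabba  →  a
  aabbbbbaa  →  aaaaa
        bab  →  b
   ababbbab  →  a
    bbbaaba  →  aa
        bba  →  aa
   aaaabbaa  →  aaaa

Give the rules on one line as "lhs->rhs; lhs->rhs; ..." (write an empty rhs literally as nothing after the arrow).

aab->a; ba->; bba->aa

  | aabba => aba => a
  | aabbbbbaa => abbbbaa => abbaaa => aaaaa
  | bab => b
  | ababbbab => abbbab => abaab => aab => a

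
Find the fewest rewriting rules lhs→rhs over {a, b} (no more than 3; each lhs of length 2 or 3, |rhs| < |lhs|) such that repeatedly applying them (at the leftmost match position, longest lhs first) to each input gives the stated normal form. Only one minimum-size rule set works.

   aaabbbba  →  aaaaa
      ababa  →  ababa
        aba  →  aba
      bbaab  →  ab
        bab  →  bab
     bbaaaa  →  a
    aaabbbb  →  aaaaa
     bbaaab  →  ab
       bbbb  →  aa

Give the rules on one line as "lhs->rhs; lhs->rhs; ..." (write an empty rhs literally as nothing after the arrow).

bb->a; bba->bb

  | aaabbbba => aaaabba => aaaabb => aaaaa
  | ababa
  | aba
  | bbaab => bbab => bbb => ab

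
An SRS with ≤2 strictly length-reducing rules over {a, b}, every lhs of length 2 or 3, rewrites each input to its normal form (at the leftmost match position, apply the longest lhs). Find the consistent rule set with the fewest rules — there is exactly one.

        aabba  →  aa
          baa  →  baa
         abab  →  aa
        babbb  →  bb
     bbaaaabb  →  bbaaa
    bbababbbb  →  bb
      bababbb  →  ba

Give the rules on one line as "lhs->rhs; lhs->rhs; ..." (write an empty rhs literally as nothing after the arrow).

ab->a; abb->

  | aabba => aa
  | baa
  | abab => aab => aa
  | babbb => bb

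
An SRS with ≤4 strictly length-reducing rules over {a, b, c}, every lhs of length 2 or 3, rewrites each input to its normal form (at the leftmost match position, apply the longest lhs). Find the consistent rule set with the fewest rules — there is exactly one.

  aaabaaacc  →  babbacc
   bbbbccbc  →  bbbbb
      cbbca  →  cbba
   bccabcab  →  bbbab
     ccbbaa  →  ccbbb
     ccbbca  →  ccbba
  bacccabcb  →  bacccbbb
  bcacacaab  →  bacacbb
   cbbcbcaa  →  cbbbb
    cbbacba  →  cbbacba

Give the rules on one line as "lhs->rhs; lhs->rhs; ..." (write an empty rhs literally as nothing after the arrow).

aa->b; abc->bb; bc->b

  | aaabaaacc => babaaacc => babbacc
  | bbbbccbc => bbbbcbc => bbbbbc => bbbbb
  | cbbca => cbba
  | bccabcab => bcabcab => babcab => bbbab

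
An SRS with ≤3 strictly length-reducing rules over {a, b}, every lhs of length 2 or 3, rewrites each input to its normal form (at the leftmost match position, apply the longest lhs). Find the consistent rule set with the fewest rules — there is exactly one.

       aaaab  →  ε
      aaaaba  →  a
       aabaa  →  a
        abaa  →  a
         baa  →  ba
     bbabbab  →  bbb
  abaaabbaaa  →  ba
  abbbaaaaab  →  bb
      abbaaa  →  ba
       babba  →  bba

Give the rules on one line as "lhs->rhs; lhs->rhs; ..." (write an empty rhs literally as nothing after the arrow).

  | aaaab => aaab => aab => ab => ε
  | aaaaba => aaaba => aaba => aba => a
  | aabaa => abaa => aa => a
  | abaa => aa => a

aa->a; ab->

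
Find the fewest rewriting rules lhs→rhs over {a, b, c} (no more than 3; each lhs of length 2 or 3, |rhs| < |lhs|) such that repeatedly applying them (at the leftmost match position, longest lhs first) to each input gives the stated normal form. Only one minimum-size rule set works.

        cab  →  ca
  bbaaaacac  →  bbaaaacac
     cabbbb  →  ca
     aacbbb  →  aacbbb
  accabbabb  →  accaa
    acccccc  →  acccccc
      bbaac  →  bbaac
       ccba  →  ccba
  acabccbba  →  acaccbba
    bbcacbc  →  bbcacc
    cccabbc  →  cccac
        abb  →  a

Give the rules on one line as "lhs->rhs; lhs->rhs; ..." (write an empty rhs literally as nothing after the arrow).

  | cab => ca
  | bbaaaacac
  | cabbbb => cabbb => cabb => cab => ca
  | aacbbb

ab->a; cbc->cc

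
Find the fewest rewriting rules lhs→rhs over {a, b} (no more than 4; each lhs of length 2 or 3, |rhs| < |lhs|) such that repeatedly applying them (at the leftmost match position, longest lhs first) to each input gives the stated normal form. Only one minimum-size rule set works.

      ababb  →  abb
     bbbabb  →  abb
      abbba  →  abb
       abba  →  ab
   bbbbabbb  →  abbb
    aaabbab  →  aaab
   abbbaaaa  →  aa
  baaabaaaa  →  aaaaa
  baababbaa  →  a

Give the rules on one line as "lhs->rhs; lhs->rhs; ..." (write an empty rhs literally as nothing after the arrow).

  | ababb => abb
  | bbbabb => bbabb => babb => abb
  | abbba => abb
  | abba => ab

aba->a; ba->; bab->ab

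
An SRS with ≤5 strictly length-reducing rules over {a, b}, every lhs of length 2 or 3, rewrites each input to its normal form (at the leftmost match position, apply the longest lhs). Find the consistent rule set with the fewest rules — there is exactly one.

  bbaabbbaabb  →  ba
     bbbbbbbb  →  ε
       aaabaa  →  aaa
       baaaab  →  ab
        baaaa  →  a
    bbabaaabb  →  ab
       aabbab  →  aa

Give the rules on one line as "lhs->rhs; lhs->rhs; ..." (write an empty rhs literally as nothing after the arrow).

  | bbaabbbaabb => babbbaabb => babaabb => babb => ba
  | bbbbbbbb => bbbbbb => bbbb => bb => ε
  | aaabaa => aaa
  | baaaab => abaab => ab

aba->; baa->ab; bb->; bba->b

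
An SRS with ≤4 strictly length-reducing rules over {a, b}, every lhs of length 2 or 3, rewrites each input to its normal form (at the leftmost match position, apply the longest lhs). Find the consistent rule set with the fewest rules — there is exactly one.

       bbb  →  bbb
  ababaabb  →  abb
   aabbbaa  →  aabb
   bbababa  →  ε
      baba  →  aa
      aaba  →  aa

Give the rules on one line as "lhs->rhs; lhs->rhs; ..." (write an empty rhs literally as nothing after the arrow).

aaa->; ba->; baa->; bab->a

  | bbb
  | ababaabb => aaaabb => abb
  | aabbbaa => aabb
  | bbababa => baaba => ba => ε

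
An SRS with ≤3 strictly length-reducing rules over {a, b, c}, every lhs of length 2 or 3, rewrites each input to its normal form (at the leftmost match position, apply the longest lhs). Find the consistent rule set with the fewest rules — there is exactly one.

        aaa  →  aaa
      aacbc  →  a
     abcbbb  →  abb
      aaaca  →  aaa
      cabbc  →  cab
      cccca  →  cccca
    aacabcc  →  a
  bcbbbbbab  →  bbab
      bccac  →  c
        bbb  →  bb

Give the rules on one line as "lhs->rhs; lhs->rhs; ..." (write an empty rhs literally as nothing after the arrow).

  | aaa
  | aacbc => abc => a
  | abcbbb => abbb => abb
  | aaaca => aaa

ac->; bbb->bb; bc->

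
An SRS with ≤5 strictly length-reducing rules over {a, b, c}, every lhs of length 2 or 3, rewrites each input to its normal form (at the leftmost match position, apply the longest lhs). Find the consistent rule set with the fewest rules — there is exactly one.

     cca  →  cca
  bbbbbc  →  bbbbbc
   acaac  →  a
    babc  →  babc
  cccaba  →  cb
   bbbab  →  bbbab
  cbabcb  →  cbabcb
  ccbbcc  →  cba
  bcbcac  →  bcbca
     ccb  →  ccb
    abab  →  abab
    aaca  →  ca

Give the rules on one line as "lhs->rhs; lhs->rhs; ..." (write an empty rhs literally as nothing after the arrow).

  | cca
  | bbbbbc
  | acaac => aaac => ac => a
  | babc

aa->; ac->a; cab->bb; cbb->ba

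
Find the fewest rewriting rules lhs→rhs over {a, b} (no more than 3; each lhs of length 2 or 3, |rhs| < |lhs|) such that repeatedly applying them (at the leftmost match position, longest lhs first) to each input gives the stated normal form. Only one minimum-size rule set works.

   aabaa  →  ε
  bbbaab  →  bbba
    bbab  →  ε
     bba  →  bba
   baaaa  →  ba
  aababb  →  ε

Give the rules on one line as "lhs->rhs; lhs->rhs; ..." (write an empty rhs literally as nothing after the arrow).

  | aabaa => aaa => ε
  | bbbaab => bbba
  | bbab => bab => ab => ε
  | bba

aaa->; ab->; bab->ab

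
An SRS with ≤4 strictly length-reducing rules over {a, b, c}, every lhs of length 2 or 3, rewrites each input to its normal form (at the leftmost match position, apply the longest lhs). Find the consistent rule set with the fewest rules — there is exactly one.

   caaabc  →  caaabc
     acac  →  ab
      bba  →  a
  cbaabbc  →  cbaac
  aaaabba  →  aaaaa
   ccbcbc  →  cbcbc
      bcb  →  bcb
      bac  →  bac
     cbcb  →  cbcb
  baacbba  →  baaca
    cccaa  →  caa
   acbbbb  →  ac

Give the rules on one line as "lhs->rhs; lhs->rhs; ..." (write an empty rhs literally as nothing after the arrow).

bb->; cac->b; cc->c

  | caaabc
  | acac => ab
  | bba => a
  | cbaabbc => cbaac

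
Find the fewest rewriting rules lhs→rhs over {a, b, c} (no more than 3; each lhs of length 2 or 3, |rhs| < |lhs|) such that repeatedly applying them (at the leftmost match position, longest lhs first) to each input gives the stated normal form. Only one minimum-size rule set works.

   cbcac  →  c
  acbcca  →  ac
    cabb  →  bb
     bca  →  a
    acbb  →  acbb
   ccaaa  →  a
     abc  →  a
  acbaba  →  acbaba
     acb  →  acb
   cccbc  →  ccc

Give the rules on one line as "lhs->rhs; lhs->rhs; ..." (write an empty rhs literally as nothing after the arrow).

bc->; ca->

  | cbcac => cac => c
  | acbcca => acca => ac
  | cabb => bb
  | bca => a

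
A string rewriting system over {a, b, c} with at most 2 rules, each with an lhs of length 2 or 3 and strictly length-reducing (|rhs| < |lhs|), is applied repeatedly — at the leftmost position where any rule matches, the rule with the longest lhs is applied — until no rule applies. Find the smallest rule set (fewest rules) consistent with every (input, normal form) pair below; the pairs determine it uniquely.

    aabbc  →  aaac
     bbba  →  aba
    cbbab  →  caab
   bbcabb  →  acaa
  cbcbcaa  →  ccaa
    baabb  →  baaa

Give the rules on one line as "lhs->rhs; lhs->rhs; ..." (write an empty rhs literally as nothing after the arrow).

  | aabbc => aaac
  | bbba => aba
  | cbbab => caab
  | bbcabb => acabb => acaa

bb->a; bcb->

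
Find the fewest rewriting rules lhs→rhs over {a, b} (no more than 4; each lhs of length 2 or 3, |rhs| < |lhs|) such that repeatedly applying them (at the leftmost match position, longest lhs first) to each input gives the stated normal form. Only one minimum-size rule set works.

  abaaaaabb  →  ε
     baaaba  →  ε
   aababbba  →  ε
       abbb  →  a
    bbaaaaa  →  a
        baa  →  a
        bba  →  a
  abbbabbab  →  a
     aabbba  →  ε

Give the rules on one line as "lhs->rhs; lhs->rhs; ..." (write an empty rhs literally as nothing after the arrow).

  | abaaaaabb => aaaaaabb => aaaabb => aabb => bb => ε
  | baaaba => aaba => ba => ε
  | aababbba => babbba => bbba => ba => ε
  | abbb => abb => ab => a

aa->; ab->a; ba->; bb->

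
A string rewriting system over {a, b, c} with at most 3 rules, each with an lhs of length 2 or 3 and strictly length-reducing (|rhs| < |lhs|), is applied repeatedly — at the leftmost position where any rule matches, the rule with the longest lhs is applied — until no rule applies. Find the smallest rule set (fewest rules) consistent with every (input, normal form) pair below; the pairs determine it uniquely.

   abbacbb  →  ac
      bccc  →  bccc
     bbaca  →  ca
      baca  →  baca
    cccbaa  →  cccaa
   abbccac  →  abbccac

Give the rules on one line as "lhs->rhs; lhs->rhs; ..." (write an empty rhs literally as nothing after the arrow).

  | abbacbb => acbb => acb => ac
  | bccc
  | bbaca => ca
  | baca

bba->; cb->c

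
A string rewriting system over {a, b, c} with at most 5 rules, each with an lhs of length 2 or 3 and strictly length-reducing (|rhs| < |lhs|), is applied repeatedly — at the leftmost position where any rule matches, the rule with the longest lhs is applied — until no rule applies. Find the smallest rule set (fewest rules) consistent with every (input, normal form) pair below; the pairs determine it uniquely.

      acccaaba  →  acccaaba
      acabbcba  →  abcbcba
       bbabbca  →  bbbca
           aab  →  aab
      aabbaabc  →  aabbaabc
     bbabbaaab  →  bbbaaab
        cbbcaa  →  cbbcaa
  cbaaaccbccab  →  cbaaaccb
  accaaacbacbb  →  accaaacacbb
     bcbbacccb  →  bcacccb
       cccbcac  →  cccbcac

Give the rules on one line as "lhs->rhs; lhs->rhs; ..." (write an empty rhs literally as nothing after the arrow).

  | acccaaba
  | acabbcba => abcbcba
  | bbabbca => bbbca
  | aab

bab->b; bac->ac; bcc->b; cab->bc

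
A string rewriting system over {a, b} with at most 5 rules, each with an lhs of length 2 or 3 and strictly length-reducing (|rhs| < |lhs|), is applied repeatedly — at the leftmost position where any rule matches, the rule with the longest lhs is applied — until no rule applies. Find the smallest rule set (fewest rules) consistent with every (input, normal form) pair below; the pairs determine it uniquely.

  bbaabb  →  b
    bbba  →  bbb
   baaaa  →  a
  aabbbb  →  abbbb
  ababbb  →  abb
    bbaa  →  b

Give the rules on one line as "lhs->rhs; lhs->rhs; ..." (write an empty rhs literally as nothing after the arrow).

aa->a; ba->b; baa->a; bab->

  | bbaabb => babb => b
  | bbba => bbb
  | baaaa => aaa => aa => a
  | aabbbb => abbbb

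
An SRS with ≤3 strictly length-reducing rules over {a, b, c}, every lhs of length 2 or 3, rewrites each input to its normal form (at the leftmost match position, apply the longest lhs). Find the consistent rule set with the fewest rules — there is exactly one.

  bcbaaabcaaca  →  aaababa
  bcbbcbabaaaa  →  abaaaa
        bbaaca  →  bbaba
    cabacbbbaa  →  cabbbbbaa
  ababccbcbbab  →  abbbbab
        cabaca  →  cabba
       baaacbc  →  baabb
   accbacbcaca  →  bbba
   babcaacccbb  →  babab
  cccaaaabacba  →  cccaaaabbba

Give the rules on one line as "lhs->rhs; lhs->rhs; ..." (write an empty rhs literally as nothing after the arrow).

ac->b; bc->b; bcb->

  | bcbaaabcaaca => aaabcaaca => aaabaaca => aaababa
  | bcbbcbabaaaa => bcbabaaaa => abaaaa
  | bbaaca => bbaba
  | cabacbbbaa => cabbbbbaa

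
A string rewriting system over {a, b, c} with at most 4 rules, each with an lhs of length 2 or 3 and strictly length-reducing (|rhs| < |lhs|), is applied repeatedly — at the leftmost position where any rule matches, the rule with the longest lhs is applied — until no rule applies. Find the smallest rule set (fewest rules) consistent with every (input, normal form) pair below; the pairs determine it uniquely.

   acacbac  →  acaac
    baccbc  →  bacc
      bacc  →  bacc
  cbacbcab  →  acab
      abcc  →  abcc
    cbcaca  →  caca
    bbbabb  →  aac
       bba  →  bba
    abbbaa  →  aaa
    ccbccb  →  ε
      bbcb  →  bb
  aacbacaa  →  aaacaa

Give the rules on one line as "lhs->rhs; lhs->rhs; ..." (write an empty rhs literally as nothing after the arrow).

  | acacbac => acaac
  | baccbc => bacc
  | bacc
  | cbacbcab => acbcab => acab

abb->ac; bbb->a; cb->; ccc->c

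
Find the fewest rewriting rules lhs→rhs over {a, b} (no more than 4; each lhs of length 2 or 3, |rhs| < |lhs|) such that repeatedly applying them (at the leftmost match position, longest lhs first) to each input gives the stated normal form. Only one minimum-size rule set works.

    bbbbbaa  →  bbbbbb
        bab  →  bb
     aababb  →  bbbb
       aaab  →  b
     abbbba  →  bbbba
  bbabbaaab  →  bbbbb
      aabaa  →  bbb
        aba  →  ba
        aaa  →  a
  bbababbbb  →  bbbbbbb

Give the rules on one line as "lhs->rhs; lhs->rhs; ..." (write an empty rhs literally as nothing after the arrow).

  | bbbbbaa => bbbbbb
  | bab => bb
  | aababb => bbabb => bbbb
  | aaab => ab => b

aa->b; aaa->a; ab->b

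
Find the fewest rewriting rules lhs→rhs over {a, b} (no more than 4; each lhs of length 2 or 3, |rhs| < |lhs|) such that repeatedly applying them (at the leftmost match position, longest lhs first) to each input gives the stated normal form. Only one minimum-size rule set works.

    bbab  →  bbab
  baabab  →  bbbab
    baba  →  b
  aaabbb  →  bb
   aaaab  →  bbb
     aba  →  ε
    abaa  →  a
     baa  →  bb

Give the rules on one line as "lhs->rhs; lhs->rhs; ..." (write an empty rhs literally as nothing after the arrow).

  | bbab
  | baabab => bbbab
  | baba => b
  | aaabbb => babbb => bb

aa->b; aba->; abb->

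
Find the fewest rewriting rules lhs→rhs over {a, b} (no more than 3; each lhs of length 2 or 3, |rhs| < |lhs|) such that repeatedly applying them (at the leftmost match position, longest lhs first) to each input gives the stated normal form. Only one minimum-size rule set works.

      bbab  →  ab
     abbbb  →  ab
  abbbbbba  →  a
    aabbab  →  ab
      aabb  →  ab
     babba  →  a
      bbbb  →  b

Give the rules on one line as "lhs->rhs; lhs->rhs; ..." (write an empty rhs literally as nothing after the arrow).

aa->a; ba->a; bb->b

  | bbab => bab => ab
  | abbbb => abbb => abb => ab
  | abbbbbba => abbbbba => abbbba => abbba => abba => aba => aa => a
  | aabbab => abbab => abab => aab => ab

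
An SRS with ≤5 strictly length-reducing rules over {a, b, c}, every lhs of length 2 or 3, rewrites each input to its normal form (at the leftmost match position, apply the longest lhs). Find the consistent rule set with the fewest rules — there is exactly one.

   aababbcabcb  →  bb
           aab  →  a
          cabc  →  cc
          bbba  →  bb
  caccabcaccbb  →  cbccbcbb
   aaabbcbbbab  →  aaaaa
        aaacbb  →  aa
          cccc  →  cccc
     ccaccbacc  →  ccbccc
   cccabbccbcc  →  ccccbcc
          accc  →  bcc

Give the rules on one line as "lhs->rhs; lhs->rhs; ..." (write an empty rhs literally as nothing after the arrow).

  | aababbcabcb => aabbcabcb => aaacabcb => aababcb => aabcb => acb => bb
  | aab => a
  | cabc => cc
  | bbba => bb

ab->; abb->aa; ac->b; ba->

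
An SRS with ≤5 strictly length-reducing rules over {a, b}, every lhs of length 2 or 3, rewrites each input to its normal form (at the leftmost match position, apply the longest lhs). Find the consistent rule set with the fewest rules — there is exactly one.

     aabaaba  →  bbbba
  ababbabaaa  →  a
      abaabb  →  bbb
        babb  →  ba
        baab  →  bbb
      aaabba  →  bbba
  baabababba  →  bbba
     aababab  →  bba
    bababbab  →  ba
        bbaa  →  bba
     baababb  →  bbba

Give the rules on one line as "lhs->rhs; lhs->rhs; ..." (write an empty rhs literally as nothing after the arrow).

  | aabaaba => bbaaba => bbbba
  | ababbabaaa => abbabaaa => ababaaa => abaaa => aaa => aa => a
  | abaabb => aabb => bbb
  | babb => bab => ba

aa->a; aab->bb; ab->a; aba->a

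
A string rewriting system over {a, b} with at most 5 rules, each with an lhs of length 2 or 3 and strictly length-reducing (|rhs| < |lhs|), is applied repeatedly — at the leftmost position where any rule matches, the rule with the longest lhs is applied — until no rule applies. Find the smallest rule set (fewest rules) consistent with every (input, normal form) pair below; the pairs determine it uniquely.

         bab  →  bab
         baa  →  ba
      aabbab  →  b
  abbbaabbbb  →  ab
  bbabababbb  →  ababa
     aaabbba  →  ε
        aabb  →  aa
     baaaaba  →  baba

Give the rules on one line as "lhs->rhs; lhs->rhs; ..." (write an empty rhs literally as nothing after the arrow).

  | bab
  | baa => ba
  | aabbab => aaab => b
  | abbbaabbbb => aaaaabbbb => aabbbb => aaaab => ab

aaa->; baa->ba; bb->; bbb->aa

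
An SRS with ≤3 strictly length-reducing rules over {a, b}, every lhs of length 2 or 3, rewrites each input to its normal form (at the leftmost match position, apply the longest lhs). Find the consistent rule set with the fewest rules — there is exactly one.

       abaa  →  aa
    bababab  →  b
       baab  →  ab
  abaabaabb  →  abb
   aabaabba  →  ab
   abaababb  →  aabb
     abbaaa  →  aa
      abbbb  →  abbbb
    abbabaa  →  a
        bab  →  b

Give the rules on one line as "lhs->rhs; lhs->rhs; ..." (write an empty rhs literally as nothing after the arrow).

aaa->a; ba->

  | abaa => aa
  | bababab => babab => bab => b
  | baab => ab
  | abaabaabb => aabaabb => aaabb => abb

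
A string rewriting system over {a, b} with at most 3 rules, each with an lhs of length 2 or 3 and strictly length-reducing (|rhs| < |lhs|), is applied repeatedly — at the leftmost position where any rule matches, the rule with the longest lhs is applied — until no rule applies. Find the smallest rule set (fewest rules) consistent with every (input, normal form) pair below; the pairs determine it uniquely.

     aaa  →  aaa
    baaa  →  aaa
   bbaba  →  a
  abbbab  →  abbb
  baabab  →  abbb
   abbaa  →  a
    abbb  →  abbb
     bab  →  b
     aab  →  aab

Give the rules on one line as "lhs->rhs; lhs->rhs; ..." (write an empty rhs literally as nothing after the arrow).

aba->bb; ba->a; bab->b

  | aaa
  | baaa => aaa
  | bbaba => bba => ba => a
  | abbbab => abbb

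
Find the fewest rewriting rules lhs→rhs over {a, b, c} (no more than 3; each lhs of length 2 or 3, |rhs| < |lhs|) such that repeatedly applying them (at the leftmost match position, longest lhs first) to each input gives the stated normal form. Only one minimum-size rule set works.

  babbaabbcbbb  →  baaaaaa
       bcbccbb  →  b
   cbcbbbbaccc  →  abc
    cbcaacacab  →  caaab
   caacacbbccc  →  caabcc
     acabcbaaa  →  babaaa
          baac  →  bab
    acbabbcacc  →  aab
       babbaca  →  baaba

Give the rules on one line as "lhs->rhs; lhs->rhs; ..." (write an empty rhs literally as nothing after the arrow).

  | babbaabbcbbb => baaaabbcbbb => baaaaacbbb => baaaabbbb => baaaaabb => baaaaaa
  | bcbccbb => bccbb => bcb => b
  | cbcbbbbaccc => cbbbbaccc => bbbaccc => abaccc => abbcc => aacc => abc
  | cbcaacacab => caacacab => cabacab => cabbab => caaab

ac->b; bb->a; cb->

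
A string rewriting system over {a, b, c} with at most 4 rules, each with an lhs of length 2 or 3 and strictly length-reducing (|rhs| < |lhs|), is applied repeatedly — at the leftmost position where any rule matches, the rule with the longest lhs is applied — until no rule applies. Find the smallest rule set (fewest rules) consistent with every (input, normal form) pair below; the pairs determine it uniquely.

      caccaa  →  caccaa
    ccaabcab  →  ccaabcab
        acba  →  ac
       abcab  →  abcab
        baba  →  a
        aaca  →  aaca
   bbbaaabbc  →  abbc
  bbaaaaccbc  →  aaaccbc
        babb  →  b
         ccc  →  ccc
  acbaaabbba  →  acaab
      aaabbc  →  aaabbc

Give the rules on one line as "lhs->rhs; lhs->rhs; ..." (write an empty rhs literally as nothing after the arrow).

ba->; bab->; bba->

  | caccaa
  | ccaabcab
  | acba => ac
  | abcab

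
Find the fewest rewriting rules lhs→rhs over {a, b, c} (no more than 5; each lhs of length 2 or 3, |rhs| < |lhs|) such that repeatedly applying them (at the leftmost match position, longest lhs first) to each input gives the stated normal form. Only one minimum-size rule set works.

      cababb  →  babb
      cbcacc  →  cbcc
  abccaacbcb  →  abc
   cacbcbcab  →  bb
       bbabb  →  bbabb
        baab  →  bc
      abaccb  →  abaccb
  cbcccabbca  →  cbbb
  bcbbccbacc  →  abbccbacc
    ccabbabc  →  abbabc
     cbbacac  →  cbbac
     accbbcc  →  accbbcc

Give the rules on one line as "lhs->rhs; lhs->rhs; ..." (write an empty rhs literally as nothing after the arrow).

aab->c; bcb->ab; ca->; cca->a

  | cababb => babb
  | cbcacc => cbcc
  | abccaacbcb => abaacbcb => abaacab => abaab => abc
  | cacbcbcab => cbcbcab => cabcab => bcab => bb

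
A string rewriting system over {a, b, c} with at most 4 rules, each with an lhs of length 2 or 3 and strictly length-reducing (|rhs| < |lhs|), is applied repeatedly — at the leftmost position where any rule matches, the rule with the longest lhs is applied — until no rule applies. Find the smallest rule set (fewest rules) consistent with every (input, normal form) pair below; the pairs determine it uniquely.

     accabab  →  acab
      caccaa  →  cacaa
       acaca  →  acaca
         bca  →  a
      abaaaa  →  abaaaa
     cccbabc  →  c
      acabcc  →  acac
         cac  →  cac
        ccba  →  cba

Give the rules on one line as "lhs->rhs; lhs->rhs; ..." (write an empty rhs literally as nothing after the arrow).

  | accabab => acabab => acab
  | caccaa => cacaa
  | acaca
  | bca => a

bab->b; bc->; cc->c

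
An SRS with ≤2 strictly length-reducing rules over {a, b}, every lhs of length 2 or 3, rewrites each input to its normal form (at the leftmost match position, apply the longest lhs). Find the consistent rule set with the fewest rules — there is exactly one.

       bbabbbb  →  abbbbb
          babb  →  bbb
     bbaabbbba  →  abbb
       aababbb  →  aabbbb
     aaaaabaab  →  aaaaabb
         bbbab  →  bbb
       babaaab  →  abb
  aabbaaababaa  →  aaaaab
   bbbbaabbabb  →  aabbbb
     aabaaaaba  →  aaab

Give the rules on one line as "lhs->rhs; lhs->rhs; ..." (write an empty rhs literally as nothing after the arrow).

ba->b; bba->ab

  | bbabbbb => abbbbb
  | babb => bbb
  | bbaabbbba => ababbbba => abbbbba => abbbab => ababb => abbb
  | aababbb => aabbbb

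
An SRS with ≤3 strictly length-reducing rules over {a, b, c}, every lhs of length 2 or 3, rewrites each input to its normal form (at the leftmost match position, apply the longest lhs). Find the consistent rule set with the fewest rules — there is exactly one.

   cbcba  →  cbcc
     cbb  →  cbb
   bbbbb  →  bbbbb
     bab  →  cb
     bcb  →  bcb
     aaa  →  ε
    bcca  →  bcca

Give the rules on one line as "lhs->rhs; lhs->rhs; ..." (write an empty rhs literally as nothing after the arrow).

  | cbcba => cbcc
  | cbb
  | bbbbb
  | bab => cb

aaa->; ba->c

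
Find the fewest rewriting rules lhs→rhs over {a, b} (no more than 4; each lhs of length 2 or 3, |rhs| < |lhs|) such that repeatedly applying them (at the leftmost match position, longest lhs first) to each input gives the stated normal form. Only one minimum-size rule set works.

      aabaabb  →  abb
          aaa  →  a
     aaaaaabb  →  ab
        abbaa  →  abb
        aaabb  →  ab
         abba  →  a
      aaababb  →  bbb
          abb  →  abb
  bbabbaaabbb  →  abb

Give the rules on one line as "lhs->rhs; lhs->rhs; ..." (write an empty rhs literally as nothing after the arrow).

  | aabaabb => baaabb => babb => abb
  | aaa => aa => a
  | aaaaaabb => aaaaabb => aaaabb => aaabb => aabb => bab => ab
  | abbaa => abb

aa->a; aab->ba; ba->a; baa->b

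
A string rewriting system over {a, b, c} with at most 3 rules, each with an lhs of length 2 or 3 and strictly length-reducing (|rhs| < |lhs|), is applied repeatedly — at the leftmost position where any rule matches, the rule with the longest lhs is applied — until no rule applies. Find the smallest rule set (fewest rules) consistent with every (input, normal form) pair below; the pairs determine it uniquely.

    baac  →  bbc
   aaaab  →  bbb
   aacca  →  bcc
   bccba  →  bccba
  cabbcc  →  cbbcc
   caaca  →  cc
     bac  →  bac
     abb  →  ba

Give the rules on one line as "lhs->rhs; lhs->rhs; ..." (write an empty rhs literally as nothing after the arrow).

aa->b; abb->ba; ca->c

  | baac => bbc
  | aaaab => baab => bbb
  | aacca => bcca => bcc
  | bccba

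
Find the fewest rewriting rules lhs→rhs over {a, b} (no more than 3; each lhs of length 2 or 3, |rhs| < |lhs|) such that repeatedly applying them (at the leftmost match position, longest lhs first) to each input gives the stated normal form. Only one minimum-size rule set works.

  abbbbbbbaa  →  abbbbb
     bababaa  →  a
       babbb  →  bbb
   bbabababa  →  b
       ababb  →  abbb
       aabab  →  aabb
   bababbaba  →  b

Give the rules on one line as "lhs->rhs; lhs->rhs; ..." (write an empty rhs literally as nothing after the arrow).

  | abbbbbbbaa => abbbbbba => abbbbb
  | bababaa => babaa => baa => a
  | babbb => bbb
  | bbabababa => bbababa => bbaba => bba => b

aba->ab; ba->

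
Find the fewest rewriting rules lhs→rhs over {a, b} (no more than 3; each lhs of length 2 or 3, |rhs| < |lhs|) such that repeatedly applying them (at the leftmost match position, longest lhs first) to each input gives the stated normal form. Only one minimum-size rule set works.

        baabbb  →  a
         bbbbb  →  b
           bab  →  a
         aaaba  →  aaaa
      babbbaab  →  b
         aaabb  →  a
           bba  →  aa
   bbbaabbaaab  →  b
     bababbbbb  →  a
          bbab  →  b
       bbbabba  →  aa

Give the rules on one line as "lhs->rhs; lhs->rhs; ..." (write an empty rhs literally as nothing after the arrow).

  | baabbb => babbb => bbbb => abb => bb => a
  | bbbbb => abbb => bbb => ab => b
  | bab => bb => a
  | aaaba => aaaa

ab->b; aba->aa; bb->a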